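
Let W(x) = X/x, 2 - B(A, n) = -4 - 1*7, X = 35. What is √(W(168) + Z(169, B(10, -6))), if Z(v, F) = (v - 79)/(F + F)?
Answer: √89310/156 ≈ 1.9157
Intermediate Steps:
B(A, n) = 13 (B(A, n) = 2 - (-4 - 1*7) = 2 - (-4 - 7) = 2 - 1*(-11) = 2 + 11 = 13)
Z(v, F) = (-79 + v)/(2*F) (Z(v, F) = (-79 + v)/((2*F)) = (-79 + v)*(1/(2*F)) = (-79 + v)/(2*F))
W(x) = 35/x
√(W(168) + Z(169, B(10, -6))) = √(35/168 + (½)*(-79 + 169)/13) = √(35*(1/168) + (½)*(1/13)*90) = √(5/24 + 45/13) = √(1145/312) = √89310/156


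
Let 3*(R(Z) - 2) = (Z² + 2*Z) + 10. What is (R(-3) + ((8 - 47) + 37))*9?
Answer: 39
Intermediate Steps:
R(Z) = 16/3 + Z²/3 + 2*Z/3 (R(Z) = 2 + ((Z² + 2*Z) + 10)/3 = 2 + (10 + Z² + 2*Z)/3 = 2 + (10/3 + Z²/3 + 2*Z/3) = 16/3 + Z²/3 + 2*Z/3)
(R(-3) + ((8 - 47) + 37))*9 = ((16/3 + (⅓)*(-3)² + (⅔)*(-3)) + ((8 - 47) + 37))*9 = ((16/3 + (⅓)*9 - 2) + (-39 + 37))*9 = ((16/3 + 3 - 2) - 2)*9 = (19/3 - 2)*9 = (13/3)*9 = 39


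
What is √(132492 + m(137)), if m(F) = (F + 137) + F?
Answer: 3*√14767 ≈ 364.56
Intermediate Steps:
m(F) = 137 + 2*F (m(F) = (137 + F) + F = 137 + 2*F)
√(132492 + m(137)) = √(132492 + (137 + 2*137)) = √(132492 + (137 + 274)) = √(132492 + 411) = √132903 = 3*√14767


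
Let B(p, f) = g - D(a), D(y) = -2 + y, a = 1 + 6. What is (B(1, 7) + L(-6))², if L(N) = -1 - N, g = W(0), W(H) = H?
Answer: 0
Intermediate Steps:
a = 7
g = 0
B(p, f) = -5 (B(p, f) = 0 - (-2 + 7) = 0 - 1*5 = 0 - 5 = -5)
(B(1, 7) + L(-6))² = (-5 + (-1 - 1*(-6)))² = (-5 + (-1 + 6))² = (-5 + 5)² = 0² = 0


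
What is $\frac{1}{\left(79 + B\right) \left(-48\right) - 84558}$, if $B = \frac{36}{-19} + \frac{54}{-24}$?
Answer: $- \frac{19}{1674870} \approx -1.1344 \cdot 10^{-5}$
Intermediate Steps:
$B = - \frac{315}{76}$ ($B = 36 \left(- \frac{1}{19}\right) + 54 \left(- \frac{1}{24}\right) = - \frac{36}{19} - \frac{9}{4} = - \frac{315}{76} \approx -4.1447$)
$\frac{1}{\left(79 + B\right) \left(-48\right) - 84558} = \frac{1}{\left(79 - \frac{315}{76}\right) \left(-48\right) - 84558} = \frac{1}{\frac{5689}{76} \left(-48\right) - 84558} = \frac{1}{- \frac{68268}{19} - 84558} = \frac{1}{- \frac{1674870}{19}} = - \frac{19}{1674870}$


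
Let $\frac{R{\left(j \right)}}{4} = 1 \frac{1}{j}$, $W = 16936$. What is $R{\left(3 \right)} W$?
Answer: $\frac{67744}{3} \approx 22581.0$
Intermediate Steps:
$R{\left(j \right)} = \frac{4}{j}$ ($R{\left(j \right)} = 4 \cdot 1 \frac{1}{j} = \frac{4}{j}$)
$R{\left(3 \right)} W = \frac{4}{3} \cdot 16936 = \frac{67744}{3}$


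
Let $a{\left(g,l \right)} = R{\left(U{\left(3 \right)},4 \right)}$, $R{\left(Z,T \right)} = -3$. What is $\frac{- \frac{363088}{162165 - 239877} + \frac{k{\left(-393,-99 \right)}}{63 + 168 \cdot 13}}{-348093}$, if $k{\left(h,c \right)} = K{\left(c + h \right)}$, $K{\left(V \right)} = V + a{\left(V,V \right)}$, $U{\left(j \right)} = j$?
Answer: $- \frac{16195652}{1266325088049} \approx -1.2789 \cdot 10^{-5}$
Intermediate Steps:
$a{\left(g,l \right)} = -3$
$K{\left(V \right)} = -3 + V$ ($K{\left(V \right)} = V - 3 = -3 + V$)
$k{\left(h,c \right)} = -3 + c + h$ ($k{\left(h,c \right)} = -3 + \left(c + h\right) = -3 + c + h$)
$\frac{- \frac{363088}{162165 - 239877} + \frac{k{\left(-393,-99 \right)}}{63 + 168 \cdot 13}}{-348093} = \frac{- \frac{363088}{162165 - 239877} + \frac{-3 - 99 - 393}{63 + 168 \cdot 13}}{-348093} = \left(- \frac{363088}{162165 - 239877} - \frac{495}{63 + 2184}\right) \left(- \frac{1}{348093}\right) = \left(- \frac{363088}{-77712} - \frac{495}{2247}\right) \left(- \frac{1}{348093}\right) = \left(\left(-363088\right) \left(- \frac{1}{77712}\right) - \frac{165}{749}\right) \left(- \frac{1}{348093}\right) = \left(\frac{22693}{4857} - \frac{165}{749}\right) \left(- \frac{1}{348093}\right) = \frac{16195652}{3637893} \left(- \frac{1}{348093}\right) = - \frac{16195652}{1266325088049}$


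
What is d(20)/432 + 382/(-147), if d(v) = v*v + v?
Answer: -2869/1764 ≈ -1.6264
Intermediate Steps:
d(v) = v + v² (d(v) = v² + v = v + v²)
d(20)/432 + 382/(-147) = (20*(1 + 20))/432 + 382/(-147) = (20*21)*(1/432) + 382*(-1/147) = 420*(1/432) - 382/147 = 35/36 - 382/147 = -2869/1764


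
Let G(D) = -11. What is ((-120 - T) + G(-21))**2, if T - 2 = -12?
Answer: 14641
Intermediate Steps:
T = -10 (T = 2 - 12 = -10)
((-120 - T) + G(-21))**2 = ((-120 - 1*(-10)) - 11)**2 = ((-120 + 10) - 11)**2 = (-110 - 11)**2 = (-121)**2 = 14641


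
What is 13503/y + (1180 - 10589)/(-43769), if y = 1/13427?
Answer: 7935528968998/43769 ≈ 1.8130e+8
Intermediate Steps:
y = 1/13427 ≈ 7.4477e-5
13503/y + (1180 - 10589)/(-43769) = 13503/(1/13427) + (1180 - 10589)/(-43769) = 13503*13427 - 9409*(-1/43769) = 181304781 + 9409/43769 = 7935528968998/43769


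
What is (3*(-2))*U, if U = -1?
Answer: 6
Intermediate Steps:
(3*(-2))*U = (3*(-2))*(-1) = -6*(-1) = 6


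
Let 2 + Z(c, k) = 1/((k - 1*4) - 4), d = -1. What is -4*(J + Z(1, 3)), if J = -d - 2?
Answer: 64/5 ≈ 12.800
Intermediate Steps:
Z(c, k) = -2 + 1/(-8 + k) (Z(c, k) = -2 + 1/((k - 1*4) - 4) = -2 + 1/((k - 4) - 4) = -2 + 1/((-4 + k) - 4) = -2 + 1/(-8 + k))
J = -1 (J = -1*(-1) - 2 = 1 - 2 = -1)
-4*(J + Z(1, 3)) = -4*(-1 + (17 - 2*3)/(-8 + 3)) = -4*(-1 + (17 - 6)/(-5)) = -4*(-1 - ⅕*11) = -4*(-1 - 11/5) = -4*(-16/5) = 64/5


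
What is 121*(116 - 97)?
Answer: 2299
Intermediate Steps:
121*(116 - 97) = 121*19 = 2299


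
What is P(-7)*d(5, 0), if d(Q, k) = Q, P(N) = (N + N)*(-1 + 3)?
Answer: -140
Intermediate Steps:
P(N) = 4*N (P(N) = (2*N)*2 = 4*N)
P(-7)*d(5, 0) = (4*(-7))*5 = -28*5 = -140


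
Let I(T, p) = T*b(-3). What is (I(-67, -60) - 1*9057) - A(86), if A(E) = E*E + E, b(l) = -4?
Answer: -16271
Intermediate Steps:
I(T, p) = -4*T (I(T, p) = T*(-4) = -4*T)
A(E) = E + E**2 (A(E) = E**2 + E = E + E**2)
(I(-67, -60) - 1*9057) - A(86) = (-4*(-67) - 1*9057) - 86*(1 + 86) = (268 - 9057) - 86*87 = -8789 - 1*7482 = -8789 - 7482 = -16271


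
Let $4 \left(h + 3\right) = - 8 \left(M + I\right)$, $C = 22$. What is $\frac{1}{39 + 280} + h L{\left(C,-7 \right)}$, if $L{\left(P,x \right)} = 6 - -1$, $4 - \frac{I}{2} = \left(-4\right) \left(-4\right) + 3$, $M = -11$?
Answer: $\frac{176408}{319} \approx 553.0$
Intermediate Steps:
$I = -30$ ($I = 8 - 2 \left(\left(-4\right) \left(-4\right) + 3\right) = 8 - 2 \left(16 + 3\right) = 8 - 38 = -30$)
$L{\left(P,x \right)} = 7$ ($L{\left(P,x \right)} = 6 + 1 = 7$)
$h = 79$ ($h = -3 + \frac{\left(-8\right) \left(-11 - 30\right)}{4} = -3 + \frac{\left(-8\right) \left(-41\right)}{4} = -3 + \frac{1}{4} \cdot 328 = -3 + 82 = 79$)
$\frac{1}{39 + 280} + h L{\left(C,-7 \right)} = \frac{1}{39 + 280} + 79 \cdot 7 = \frac{1}{319} + 553 = \frac{176408}{319}$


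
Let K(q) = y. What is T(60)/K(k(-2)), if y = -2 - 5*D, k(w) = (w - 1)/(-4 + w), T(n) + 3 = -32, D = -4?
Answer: -35/18 ≈ -1.9444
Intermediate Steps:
T(n) = -35 (T(n) = -3 - 32 = -35)
k(w) = (-1 + w)/(-4 + w)
y = 18 (y = -2 - 5*(-4) = -2 + 20 = 18)
K(q) = 18
T(60)/K(k(-2)) = -35/18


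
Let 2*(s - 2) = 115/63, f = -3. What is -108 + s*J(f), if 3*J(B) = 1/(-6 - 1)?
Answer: -286135/2646 ≈ -108.14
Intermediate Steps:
s = 367/126 (s = 2 + (115/63)/2 = 2 + (115*(1/63))/2 = 2 + (½)*(115/63) = 2 + 115/126 = 367/126 ≈ 2.9127)
J(B) = -1/21 (J(B) = 1/(3*(-6 - 1)) = (⅓)/(-7) = (⅓)*(-⅐) = -1/21)
-108 + s*J(f) = -108 + (367/126)*(-1/21) = -108 - 367/2646 = -286135/2646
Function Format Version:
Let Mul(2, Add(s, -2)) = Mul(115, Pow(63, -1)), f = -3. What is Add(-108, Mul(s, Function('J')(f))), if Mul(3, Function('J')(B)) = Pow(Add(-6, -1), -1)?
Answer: Rational(-286135, 2646) ≈ -108.14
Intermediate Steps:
s = Rational(367, 126) (s = Add(2, Mul(Rational(1, 2), Mul(115, Pow(63, -1)))) = Add(2, Mul(Rational(1, 2), Mul(115, Rational(1, 63)))) = Add(2, Mul(Rational(1, 2), Rational(115, 63))) = Add(2, Rational(115, 126)) = Rational(367, 126) ≈ 2.9127)
Function('J')(B) = Rational(-1, 21) (Function('J')(B) = Mul(Rational(1, 3), Pow(Add(-6, -1), -1)) = Mul(Rational(1, 3), Pow(-7, -1)) = Mul(Rational(1, 3), Rational(-1, 7)) = Rational(-1, 21))
Add(-108, Mul(s, Function('J')(f))) = Add(-108, Mul(Rational(367, 126), Rational(-1, 21))) = Add(-108, Rational(-367, 2646)) = Rational(-286135, 2646)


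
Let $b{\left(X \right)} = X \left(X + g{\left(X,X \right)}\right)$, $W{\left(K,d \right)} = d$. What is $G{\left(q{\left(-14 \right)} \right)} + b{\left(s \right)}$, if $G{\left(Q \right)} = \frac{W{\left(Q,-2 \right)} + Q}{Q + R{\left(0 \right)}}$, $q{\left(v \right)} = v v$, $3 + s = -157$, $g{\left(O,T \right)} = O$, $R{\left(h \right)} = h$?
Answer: $\frac{5017697}{98} \approx 51201.0$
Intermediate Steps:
$s = -160$ ($s = -3 - 157 = -160$)
$q{\left(v \right)} = v^{2}$
$G{\left(Q \right)} = \frac{-2 + Q}{Q}$ ($G{\left(Q \right)} = \frac{-2 + Q}{Q + 0} = \frac{-2 + Q}{Q}$)
$b{\left(X \right)} = 2 X^{2}$ ($b{\left(X \right)} = X \left(X + X\right) = X 2 X = 2 X^{2}$)
$G{\left(q{\left(-14 \right)} \right)} + b{\left(s \right)} = \frac{-2 + \left(-14\right)^{2}}{\left(-14\right)^{2}} + 2 \left(-160\right)^{2} = \frac{-2 + 196}{196} + 2 \cdot 25600 = \frac{1}{196} \cdot 194 + 51200 = \frac{97}{98} + 51200 = \frac{5017697}{98}$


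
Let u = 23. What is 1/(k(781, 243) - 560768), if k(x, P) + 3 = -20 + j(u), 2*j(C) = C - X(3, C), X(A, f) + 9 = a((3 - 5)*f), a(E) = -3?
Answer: -2/1121547 ≈ -1.7833e-6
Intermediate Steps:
X(A, f) = -12 (X(A, f) = -9 - 3 = -12)
j(C) = 6 + C/2 (j(C) = (C - 1*(-12))/2 = (C + 12)/2 = (12 + C)/2 = 6 + C/2)
k(x, P) = -11/2 (k(x, P) = -3 + (-20 + (6 + (1/2)*23)) = -3 + (-20 + (6 + 23/2)) = -3 + (-20 + 35/2) = -3 - 5/2 = -11/2)
1/(k(781, 243) - 560768) = 1/(-11/2 - 560768) = 1/(-1121547/2) = -2/1121547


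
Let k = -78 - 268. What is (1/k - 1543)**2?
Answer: 285026786641/119716 ≈ 2.3809e+6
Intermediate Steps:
k = -346
(1/k - 1543)**2 = (1/(-346) - 1543)**2 = (-1/346 - 1543)**2 = (-533879/346)**2 = 285026786641/119716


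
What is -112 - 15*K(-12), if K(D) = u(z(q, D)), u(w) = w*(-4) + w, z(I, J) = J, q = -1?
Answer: -652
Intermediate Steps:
u(w) = -3*w (u(w) = -4*w + w = -3*w)
K(D) = -3*D
-112 - 15*K(-12) = -112 - (-45)*(-12) = -112 - 15*36 = -112 - 540 = -652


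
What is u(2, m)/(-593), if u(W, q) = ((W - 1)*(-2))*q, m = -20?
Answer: -40/593 ≈ -0.067454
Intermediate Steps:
u(W, q) = q*(2 - 2*W) (u(W, q) = ((-1 + W)*(-2))*q = (2 - 2*W)*q = q*(2 - 2*W))
u(2, m)/(-593) = (2*(-20)*(1 - 1*2))/(-593) = (2*(-20)*(1 - 2))*(-1/593) = (2*(-20)*(-1))*(-1/593) = 40*(-1/593) = -40/593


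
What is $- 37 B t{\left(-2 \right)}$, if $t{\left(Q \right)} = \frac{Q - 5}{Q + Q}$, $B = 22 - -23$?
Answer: $- \frac{11655}{4} \approx -2913.8$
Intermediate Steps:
$B = 45$ ($B = 22 + 23 = 45$)
$t{\left(Q \right)} = \frac{-5 + Q}{2 Q}$
$- 37 B t{\left(-2 \right)} = \left(-37\right) 45 \frac{-5 - 2}{2 \left(-2\right)} = - 1665 \cdot \frac{1}{2} \left(- \frac{1}{2}\right) \left(-7\right) = \left(-1665\right) \frac{7}{4} = - \frac{11655}{4}$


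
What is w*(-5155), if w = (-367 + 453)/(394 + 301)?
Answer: -88666/139 ≈ -637.88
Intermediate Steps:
w = 86/695 ≈ 0.12374
w*(-5155) = (86/695)*(-5155) = -88666/139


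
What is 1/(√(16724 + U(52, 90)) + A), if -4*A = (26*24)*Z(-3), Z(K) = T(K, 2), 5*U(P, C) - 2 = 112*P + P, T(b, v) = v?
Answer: -780/198611 - √447490/397222 ≈ -0.0056113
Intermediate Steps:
U(P, C) = ⅖ + 113*P/5 (U(P, C) = ⅖ + (112*P + P)/5 = ⅖ + (113*P)/5 = ⅖ + 113*P/5)
Z(K) = 2
A = -312 (A = -26*24*2/4 = -156*2 = -¼*1248 = -312)
1/(√(16724 + U(52, 90)) + A) = 1/(√(16724 + (⅖ + (113/5)*52)) - 312) = 1/(√(16724 + (⅖ + 5876/5)) - 312) = 1/(√(16724 + 5878/5) - 312) = 1/(√(89498/5) - 312) = 1/(√447490/5 - 312) = 1/(-312 + √447490/5)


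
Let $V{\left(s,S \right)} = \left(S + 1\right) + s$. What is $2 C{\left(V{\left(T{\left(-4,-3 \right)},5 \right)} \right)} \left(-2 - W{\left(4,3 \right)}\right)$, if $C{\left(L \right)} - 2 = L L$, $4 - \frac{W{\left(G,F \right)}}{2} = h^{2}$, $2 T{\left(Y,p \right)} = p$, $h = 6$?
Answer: $2759$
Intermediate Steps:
$T{\left(Y,p \right)} = \frac{p}{2}$
$W{\left(G,F \right)} = -64$ ($W{\left(G,F \right)} = 8 - 2 \cdot 6^{2} = 8 - 72 = -64$)
$V{\left(s,S \right)} = 1 + S + s$ ($V{\left(s,S \right)} = \left(1 + S\right) + s = 1 + S + s$)
$C{\left(L \right)} = 2 + L^{2}$ ($C{\left(L \right)} = 2 + L L = 2 + L^{2}$)
$2 C{\left(V{\left(T{\left(-4,-3 \right)},5 \right)} \right)} \left(-2 - W{\left(4,3 \right)}\right) = 2 \left(2 + \left(1 + 5 + \frac{1}{2} \left(-3\right)\right)^{2}\right) \left(-2 - -64\right) = 2 \left(2 + \left(1 + 5 - \frac{3}{2}\right)^{2}\right) \left(-2 + 64\right) = 2 \left(2 + \left(\frac{9}{2}\right)^{2}\right) 62 = 2 \left(2 + \frac{81}{4}\right) 62 = 2 \cdot \frac{89}{4} \cdot 62 = \frac{89}{2} \cdot 62 = 2759$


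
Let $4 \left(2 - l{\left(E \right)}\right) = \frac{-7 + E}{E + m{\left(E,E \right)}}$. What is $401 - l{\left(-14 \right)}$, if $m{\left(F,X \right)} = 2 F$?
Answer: $\frac{3193}{8} \approx 399.13$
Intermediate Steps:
$l{\left(E \right)} = 2 - \frac{-7 + E}{12 E}$ ($l{\left(E \right)} = 2 - \frac{\left(-7 + E\right) \frac{1}{E + 2 E}}{4} = 2 - \frac{\left(-7 + E\right) \frac{1}{3 E}}{4} = 2 - \frac{\frac{1}{3} \frac{1}{E} \left(-7 + E\right)}{4} = 2 - \frac{-7 + E}{12 E}$)
$401 - l{\left(-14 \right)} = 401 - \frac{7 + 23 \left(-14\right)}{12 \left(-14\right)} = 401 - \frac{1}{12} \left(- \frac{1}{14}\right) \left(7 - 322\right) = 401 - \frac{1}{12} \left(- \frac{1}{14}\right) \left(-315\right) = 401 - \frac{15}{8} = \frac{3193}{8}$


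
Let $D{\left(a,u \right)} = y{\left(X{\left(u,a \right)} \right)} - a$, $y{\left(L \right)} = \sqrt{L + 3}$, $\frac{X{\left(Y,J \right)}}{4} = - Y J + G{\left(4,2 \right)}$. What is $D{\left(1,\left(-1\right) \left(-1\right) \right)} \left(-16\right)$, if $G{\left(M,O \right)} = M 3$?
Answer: $16 - 16 \sqrt{47} \approx -93.69$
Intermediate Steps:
$G{\left(M,O \right)} = 3 M$
$X{\left(Y,J \right)} = 48 - 4 J Y$ ($X{\left(Y,J \right)} = 4 \left(- Y J + 3 \cdot 4\right) = 4 \left(- J Y + 12\right) = 4 \left(12 - J Y\right) = 48 - 4 J Y$)
$y{\left(L \right)} = \sqrt{3 + L}$
$D{\left(a,u \right)} = \sqrt{51 - 4 a u} - a$ ($D{\left(a,u \right)} = \sqrt{3 - \left(-48 + 4 a u\right)} - a = \sqrt{51 - 4 a u} - a$)
$D{\left(1,\left(-1\right) \left(-1\right) \right)} \left(-16\right) = \left(\sqrt{51 - 4 \left(\left(-1\right) \left(-1\right)\right)} - 1\right) \left(-16\right) = \left(\sqrt{51 - 4 \cdot 1} - 1\right) \left(-16\right) = \left(\sqrt{51 - 4} - 1\right) \left(-16\right) = \left(\sqrt{47} - 1\right) \left(-16\right) = \left(-1 + \sqrt{47}\right) \left(-16\right) = 16 - 16 \sqrt{47}$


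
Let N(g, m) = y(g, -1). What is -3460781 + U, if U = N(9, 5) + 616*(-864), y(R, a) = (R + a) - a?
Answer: -3992996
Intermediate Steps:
y(R, a) = R
N(g, m) = g
U = -532215 (U = 9 + 616*(-864) = 9 - 532224 = -532215)
-3460781 + U = -3460781 - 532215 = -3992996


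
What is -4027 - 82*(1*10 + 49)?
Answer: -8865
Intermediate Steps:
-4027 - 82*(1*10 + 49) = -4027 - 82*(10 + 49) = -4027 - 82*59 = -4027 - 1*4838 = -4027 - 4838 = -8865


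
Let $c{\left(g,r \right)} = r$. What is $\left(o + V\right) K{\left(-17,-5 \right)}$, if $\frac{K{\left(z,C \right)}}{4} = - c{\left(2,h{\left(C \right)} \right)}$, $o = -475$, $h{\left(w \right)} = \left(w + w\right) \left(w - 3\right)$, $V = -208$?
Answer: $218560$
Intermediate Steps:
$h{\left(w \right)} = 2 w \left(-3 + w\right)$
$K{\left(z,C \right)} = - 8 C \left(-3 + C\right)$ ($K{\left(z,C \right)} = 4 \left(- 2 C \left(-3 + C\right)\right) = - 8 C \left(-3 + C\right)$)
$\left(o + V\right) K{\left(-17,-5 \right)} = \left(-475 - 208\right) 8 \left(-5\right) \left(3 - -5\right) = - 683 \cdot 8 \left(-5\right) \left(3 + 5\right) = - 683 \cdot 8 \left(-5\right) 8 = \left(-683\right) \left(-320\right) = 218560$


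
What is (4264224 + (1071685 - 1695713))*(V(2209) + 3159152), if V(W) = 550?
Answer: 11501934581592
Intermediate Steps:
(4264224 + (1071685 - 1695713))*(V(2209) + 3159152) = (4264224 + (1071685 - 1695713))*(550 + 3159152) = (4264224 - 624028)*3159702 = 3640196*3159702 = 11501934581592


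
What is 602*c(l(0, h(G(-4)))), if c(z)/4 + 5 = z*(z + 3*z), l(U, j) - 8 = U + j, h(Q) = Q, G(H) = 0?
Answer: 604408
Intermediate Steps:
l(U, j) = 8 + U + j (l(U, j) = 8 + (U + j) = 8 + U + j)
c(z) = -20 + 16*z**2 (c(z) = -20 + 4*(z*(z + 3*z)) = -20 + 4*(z*(4*z)) = -20 + 4*(4*z**2) = -20 + 16*z**2)
602*c(l(0, h(G(-4)))) = 602*(-20 + 16*(8 + 0 + 0)**2) = 602*(-20 + 16*8**2) = 602*(-20 + 16*64) = 602*(-20 + 1024) = 602*1004 = 604408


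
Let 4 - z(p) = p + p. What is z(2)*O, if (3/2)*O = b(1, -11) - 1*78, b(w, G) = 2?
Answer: 0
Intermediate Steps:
z(p) = 4 - 2*p (z(p) = 4 - (p + p) = 4 - 2*p)
O = -152/3 (O = 2*(2 - 1*78)/3 = 2*(2 - 78)/3 = (2/3)*(-76) = -152/3 ≈ -50.667)
z(2)*O = (4 - 2*2)*(-152/3) = (4 - 4)*(-152/3) = 0*(-152/3) = 0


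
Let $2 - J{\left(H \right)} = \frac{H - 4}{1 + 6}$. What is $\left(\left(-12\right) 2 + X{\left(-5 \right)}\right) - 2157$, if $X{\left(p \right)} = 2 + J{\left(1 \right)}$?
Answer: $- \frac{15236}{7} \approx -2176.6$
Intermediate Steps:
$J{\left(H \right)} = \frac{18}{7} - \frac{H}{7}$ ($J{\left(H \right)} = 2 - \frac{H - 4}{1 + 6} = 2 - \frac{-4 + H}{7} = 2 - \left(-4 + H\right) \frac{1}{7} = 2 - \left(- \frac{4}{7} + \frac{H}{7}\right) = \frac{18}{7} - \frac{H}{7}$)
$X{\left(p \right)} = \frac{31}{7}$ ($X{\left(p \right)} = 2 + \left(\frac{18}{7} - \frac{1}{7}\right) = 2 + \frac{17}{7} = \frac{31}{7}$)
$\left(\left(-12\right) 2 + X{\left(-5 \right)}\right) - 2157 = \left(\left(-12\right) 2 + \frac{31}{7}\right) - 2157 = \left(-24 + \frac{31}{7}\right) - 2157 = - \frac{137}{7} - 2157 = - \frac{15236}{7}$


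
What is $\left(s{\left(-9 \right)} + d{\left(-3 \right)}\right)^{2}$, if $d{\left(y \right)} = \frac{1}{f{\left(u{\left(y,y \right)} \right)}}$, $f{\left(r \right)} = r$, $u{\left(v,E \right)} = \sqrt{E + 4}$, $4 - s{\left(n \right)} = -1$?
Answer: $36$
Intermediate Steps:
$s{\left(n \right)} = 5$ ($s{\left(n \right)} = 4 - -1 = 4 + 1 = 5$)
$u{\left(v,E \right)} = \sqrt{4 + E}$
$d{\left(y \right)} = \frac{1}{\sqrt{4 + y}}$
$\left(s{\left(-9 \right)} + d{\left(-3 \right)}\right)^{2} = \left(5 + \frac{1}{\sqrt{4 - 3}}\right)^{2} = \left(5 + \frac{1}{\sqrt{1}}\right)^{2} = \left(5 + 1\right)^{2} = 6^{2} = 36$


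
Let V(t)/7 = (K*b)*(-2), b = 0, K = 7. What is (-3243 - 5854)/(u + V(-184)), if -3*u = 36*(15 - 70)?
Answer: -827/60 ≈ -13.783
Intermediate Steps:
u = 660 (u = -12*(15 - 70) = -12*(-55) = -⅓*(-1980) = 660)
V(t) = 0 (V(t) = 7*((7*0)*(-2)) = 7*(0*(-2)) = 7*0 = 0)
(-3243 - 5854)/(u + V(-184)) = (-3243 - 5854)/(660 + 0) = -9097/660 = -9097*1/660 = -827/60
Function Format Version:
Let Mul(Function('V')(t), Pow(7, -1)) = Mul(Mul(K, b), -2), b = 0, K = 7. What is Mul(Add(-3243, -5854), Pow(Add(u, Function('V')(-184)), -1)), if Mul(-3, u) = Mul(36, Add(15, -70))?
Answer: Rational(-827, 60) ≈ -13.783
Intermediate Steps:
u = 660 (u = Mul(Rational(-1, 3), Mul(36, Add(15, -70))) = Mul(Rational(-1, 3), Mul(36, -55)) = Mul(Rational(-1, 3), -1980) = 660)
Function('V')(t) = 0 (Function('V')(t) = Mul(7, Mul(Mul(7, 0), -2)) = Mul(7, Mul(0, -2)) = Mul(7, 0) = 0)
Mul(Add(-3243, -5854), Pow(Add(u, Function('V')(-184)), -1)) = Mul(Add(-3243, -5854), Pow(Add(660, 0), -1)) = Mul(-9097, Pow(660, -1)) = Mul(-9097, Rational(1, 660)) = Rational(-827, 60)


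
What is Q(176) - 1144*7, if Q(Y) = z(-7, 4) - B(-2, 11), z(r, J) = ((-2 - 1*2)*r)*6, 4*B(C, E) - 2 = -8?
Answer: -15677/2 ≈ -7838.5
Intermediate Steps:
B(C, E) = -3/2 (B(C, E) = ½ + (¼)*(-8) = ½ - 2 = -3/2)
z(r, J) = -24*r (z(r, J) = ((-2 - 2)*r)*6 = -4*r*6 = -24*r)
Q(Y) = 339/2 (Q(Y) = -24*(-7) - 1*(-3/2) = 168 + 3/2 = 339/2)
Q(176) - 1144*7 = 339/2 - 1144*7 = 339/2 - 8008 = -15677/2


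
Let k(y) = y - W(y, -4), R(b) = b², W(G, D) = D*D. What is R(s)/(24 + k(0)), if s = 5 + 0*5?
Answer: 25/8 ≈ 3.1250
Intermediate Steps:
W(G, D) = D²
s = 5 (s = 5 + 0 = 5)
k(y) = -16 + y (k(y) = y - 1*(-4)² = y - 1*16 = y - 16 = -16 + y)
R(s)/(24 + k(0)) = 5²/(24 + (-16 + 0)) = 25/(24 - 16) = 25/8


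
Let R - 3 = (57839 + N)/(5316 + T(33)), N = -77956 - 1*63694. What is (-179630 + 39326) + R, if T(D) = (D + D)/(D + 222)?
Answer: -63406620417/451882 ≈ -1.4032e+5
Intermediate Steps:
N = -141650 (N = -77956 - 63694 = -141650)
T(D) = 2*D/(222 + D) (T(D) = (2*D)/(222 + D) = 2*D/(222 + D))
R = -5768289/451882 (R = 3 + (57839 - 141650)/(5316 + 2*33/(222 + 33)) = 3 - 83811/(5316 + 2*33/255) = 3 - 83811/(5316 + 2*33*(1/255)) = 3 - 83811/(5316 + 22/85) = 3 - 83811/451882/85 = 3 - 83811*85/451882 = 3 - 7123935/451882 = -5768289/451882 ≈ -12.765)
(-179630 + 39326) + R = (-179630 + 39326) - 5768289/451882 = -140304 - 5768289/451882 = -63406620417/451882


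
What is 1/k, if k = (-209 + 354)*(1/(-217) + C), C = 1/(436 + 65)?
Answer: -108717/41180 ≈ -2.6400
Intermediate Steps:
C = 1/501 ≈ 0.0019960
k = -41180/108717 (k = (-209 + 354)*(1/(-217) + 1/501) = 145*(-1/217 + 1/501) = 145*(-284/108717) = -41180/108717 ≈ -0.37878)
1/k = 1/(-41180/108717) = -108717/41180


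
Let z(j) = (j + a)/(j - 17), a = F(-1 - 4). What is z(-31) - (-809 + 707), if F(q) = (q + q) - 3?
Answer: 1235/12 ≈ 102.92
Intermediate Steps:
F(q) = -3 + 2*q (F(q) = 2*q - 3 = -3 + 2*q)
a = -13 (a = -3 + 2*(-1 - 4) = -3 + 2*(-5) = -3 - 10 = -13)
z(j) = (-13 + j)/(-17 + j) (z(j) = (j - 13)/(j - 17) = (-13 + j)/(-17 + j))
z(-31) - (-809 + 707) = (-13 - 31)/(-17 - 31) - (-809 + 707) = -44/(-48) - 1*(-102) = -1/48*(-44) + 102 = 11/12 + 102 = 1235/12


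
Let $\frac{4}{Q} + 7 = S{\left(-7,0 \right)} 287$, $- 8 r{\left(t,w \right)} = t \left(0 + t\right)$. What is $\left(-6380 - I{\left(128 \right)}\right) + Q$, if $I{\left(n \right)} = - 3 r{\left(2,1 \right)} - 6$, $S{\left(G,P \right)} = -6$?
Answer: $- \frac{22046487}{3458} \approx -6375.5$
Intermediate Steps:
$r{\left(t,w \right)} = - \frac{t^{2}}{8}$ ($r{\left(t,w \right)} = - \frac{t \left(0 + t\right)}{8} = - \frac{t t}{8} = - \frac{t^{2}}{8}$)
$I{\left(n \right)} = - \frac{9}{2}$ ($I{\left(n \right)} = - 3 \left(- \frac{2^{2}}{8}\right) - 6 = - 3 \left(\left(- \frac{1}{8}\right) 4\right) - 6 = \left(-3\right) \left(- \frac{1}{2}\right) - 6 = \frac{3}{2} - 6 = - \frac{9}{2}$)
$Q = - \frac{4}{1729}$ ($Q = \frac{4}{-7 - 1722} = \frac{4}{-1729} = 4 \left(- \frac{1}{1729}\right) = - \frac{4}{1729} \approx -0.0023135$)
$\left(-6380 - I{\left(128 \right)}\right) + Q = \left(-6380 - - \frac{9}{2}\right) - \frac{4}{1729} = \left(-6380 + \frac{9}{2}\right) - \frac{4}{1729} = - \frac{12751}{2} - \frac{4}{1729} = - \frac{22046487}{3458}$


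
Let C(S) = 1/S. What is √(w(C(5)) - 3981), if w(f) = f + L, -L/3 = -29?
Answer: I*√97345/5 ≈ 62.4*I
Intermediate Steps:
L = 87 (L = -3*(-29) = 87)
w(f) = 87 + f (w(f) = f + 87 = 87 + f)
√(w(C(5)) - 3981) = √((87 + 1/5) - 3981) = √((87 + ⅕) - 3981) = √(436/5 - 3981) = √(-19469/5) = I*√97345/5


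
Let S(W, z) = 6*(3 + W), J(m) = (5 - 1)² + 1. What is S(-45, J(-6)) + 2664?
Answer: 2412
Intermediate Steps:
J(m) = 17 (J(m) = 4² + 1 = 16 + 1 = 17)
S(W, z) = 18 + 6*W
S(-45, J(-6)) + 2664 = (18 + 6*(-45)) + 2664 = (18 - 270) + 2664 = -252 + 2664 = 2412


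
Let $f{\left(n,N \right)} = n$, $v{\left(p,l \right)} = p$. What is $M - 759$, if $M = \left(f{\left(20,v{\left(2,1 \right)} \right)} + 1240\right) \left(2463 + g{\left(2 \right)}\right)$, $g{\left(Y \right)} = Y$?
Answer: $3105141$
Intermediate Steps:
$M = 3105900$ ($M = \left(20 + 1240\right) \left(2463 + 2\right) = 1260 \cdot 2465 = 3105900$)
$M - 759 = 3105900 - 759 = 3105141$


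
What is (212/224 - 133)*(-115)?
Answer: 850425/56 ≈ 15186.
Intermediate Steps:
(212/224 - 133)*(-115) = (212*(1/224) - 133)*(-115) = (53/56 - 133)*(-115) = -7395/56*(-115) = 850425/56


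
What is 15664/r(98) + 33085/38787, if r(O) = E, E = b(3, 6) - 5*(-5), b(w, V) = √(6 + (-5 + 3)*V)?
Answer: 15209865835/24474597 - 15664*I*√6/631 ≈ 621.46 - 60.806*I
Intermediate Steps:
b(w, V) = √(6 - 2*V)
E = 25 + I*√6 (E = √(6 - 2*6) - 5*(-5) = √(6 - 12) + 25 = √(-6) + 25 = I*√6 + 25 = 25 + I*√6 ≈ 25.0 + 2.4495*I)
r(O) = 25 + I*√6
15664/r(98) + 33085/38787 = 15664/(25 + I*√6) + 33085/38787 = 33085/38787 + 15664/(25 + I*√6)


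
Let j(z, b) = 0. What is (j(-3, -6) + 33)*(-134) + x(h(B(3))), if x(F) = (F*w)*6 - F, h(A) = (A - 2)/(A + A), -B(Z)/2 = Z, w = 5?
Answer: -13208/3 ≈ -4402.7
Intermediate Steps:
B(Z) = -2*Z
h(A) = (-2 + A)/(2*A) (h(A) = (-2 + A)/((2*A)) = (-2 + A)*(1/(2*A)) = (-2 + A)/(2*A))
x(F) = 29*F (x(F) = (F*5)*6 - F = (5*F)*6 - F = 30*F - F = 29*F)
(j(-3, -6) + 33)*(-134) + x(h(B(3))) = (0 + 33)*(-134) + 29*((-2 - 2*3)/(2*((-2*3)))) = 33*(-134) + 29*((½)*(-2 - 6)/(-6)) = -4422 + 29*((½)*(-⅙)*(-8)) = -4422 + 29*(⅔) = -4422 + 58/3 = -13208/3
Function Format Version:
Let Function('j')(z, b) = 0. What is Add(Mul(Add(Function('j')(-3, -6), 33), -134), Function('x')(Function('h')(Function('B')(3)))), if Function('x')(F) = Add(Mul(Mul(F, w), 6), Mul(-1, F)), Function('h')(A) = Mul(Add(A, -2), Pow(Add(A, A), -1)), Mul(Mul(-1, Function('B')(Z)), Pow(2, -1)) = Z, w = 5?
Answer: Rational(-13208, 3) ≈ -4402.7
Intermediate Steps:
Function('B')(Z) = Mul(-2, Z)
Function('h')(A) = Mul(Rational(1, 2), Pow(A, -1), Add(-2, A)) (Function('h')(A) = Mul(Add(-2, A), Pow(Mul(2, A), -1)) = Mul(Add(-2, A), Mul(Rational(1, 2), Pow(A, -1))) = Mul(Rational(1, 2), Pow(A, -1), Add(-2, A)))
Function('x')(F) = Mul(29, F) (Function('x')(F) = Add(Mul(Mul(F, 5), 6), Mul(-1, F)) = Add(Mul(Mul(5, F), 6), Mul(-1, F)) = Add(Mul(30, F), Mul(-1, F)) = Mul(29, F))
Add(Mul(Add(Function('j')(-3, -6), 33), -134), Function('x')(Function('h')(Function('B')(3)))) = Add(Mul(Add(0, 33), -134), Mul(29, Mul(Rational(1, 2), Pow(Mul(-2, 3), -1), Add(-2, Mul(-2, 3))))) = Add(Mul(33, -134), Mul(29, Mul(Rational(1, 2), Pow(-6, -1), Add(-2, -6)))) = Add(-4422, Mul(29, Mul(Rational(1, 2), Rational(-1, 6), -8))) = Add(-4422, Mul(29, Rational(2, 3))) = Add(-4422, Rational(58, 3)) = Rational(-13208, 3)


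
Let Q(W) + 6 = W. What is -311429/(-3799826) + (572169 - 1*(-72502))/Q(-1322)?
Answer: -33097622291/68191472 ≈ -485.36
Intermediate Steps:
Q(W) = -6 + W
-311429/(-3799826) + (572169 - 1*(-72502))/Q(-1322) = -311429/(-3799826) + (572169 - 1*(-72502))/(-6 - 1322) = -311429*(-1/3799826) + (572169 + 72502)/(-1328) = 8417/102698 + 644671*(-1/1328) = 8417/102698 - 644671/1328 = -33097622291/68191472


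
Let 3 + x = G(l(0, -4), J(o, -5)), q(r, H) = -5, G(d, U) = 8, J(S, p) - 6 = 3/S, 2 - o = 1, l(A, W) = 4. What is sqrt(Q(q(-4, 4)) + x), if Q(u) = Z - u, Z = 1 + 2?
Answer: sqrt(13) ≈ 3.6056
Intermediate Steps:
o = 1 (o = 2 - 1*1 = 2 - 1 = 1)
Z = 3
J(S, p) = 6 + 3/S
Q(u) = 3 - u
x = 5 (x = -3 + 8 = 5)
sqrt(Q(q(-4, 4)) + x) = sqrt((3 - 1*(-5)) + 5) = sqrt((3 + 5) + 5) = sqrt(8 + 5) = sqrt(13)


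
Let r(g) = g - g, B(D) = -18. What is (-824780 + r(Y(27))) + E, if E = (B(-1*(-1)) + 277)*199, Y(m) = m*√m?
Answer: -773239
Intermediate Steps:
Y(m) = m^(3/2)
E = 51541 (E = (-18 + 277)*199 = 259*199 = 51541)
r(g) = 0
(-824780 + r(Y(27))) + E = (-824780 + 0) + 51541 = -824780 + 51541 = -773239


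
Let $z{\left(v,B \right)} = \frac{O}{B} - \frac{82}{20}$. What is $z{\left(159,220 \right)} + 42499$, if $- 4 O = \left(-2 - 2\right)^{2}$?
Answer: $\frac{4674437}{110} \approx 42495.0$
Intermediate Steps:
$O = -4$ ($O = - \frac{\left(-2 - 2\right)^{2}}{4} = - \frac{\left(-4\right)^{2}}{4} = \left(- \frac{1}{4}\right) 16 = -4$)
$z{\left(v,B \right)} = - \frac{41}{10} - \frac{4}{B}$ ($z{\left(v,B \right)} = - \frac{4}{B} - \frac{82}{20} = - \frac{4}{B} - \frac{41}{10} = - \frac{41}{10} - \frac{4}{B}$)
$z{\left(159,220 \right)} + 42499 = \left(- \frac{41}{10} - \frac{4}{220}\right) + 42499 = \left(- \frac{41}{10} - \frac{1}{55}\right) + 42499 = - \frac{453}{110} + 42499 = \frac{4674437}{110}$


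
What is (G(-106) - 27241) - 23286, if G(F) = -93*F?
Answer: -40669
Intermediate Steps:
(G(-106) - 27241) - 23286 = (-93*(-106) - 27241) - 23286 = (9858 - 27241) - 23286 = -17383 - 23286 = -40669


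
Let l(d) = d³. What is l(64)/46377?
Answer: 262144/46377 ≈ 5.6525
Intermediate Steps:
l(64)/46377 = 64³/46377 = 262144*(1/46377) = 262144/46377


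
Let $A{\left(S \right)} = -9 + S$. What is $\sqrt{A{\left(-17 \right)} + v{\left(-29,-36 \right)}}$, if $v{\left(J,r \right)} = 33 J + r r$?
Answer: $\sqrt{313} \approx 17.692$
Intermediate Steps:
$v{\left(J,r \right)} = r^{2} + 33 J$ ($v{\left(J,r \right)} = 33 J + r^{2} = r^{2} + 33 J$)
$\sqrt{A{\left(-17 \right)} + v{\left(-29,-36 \right)}} = \sqrt{\left(-9 - 17\right) + \left(\left(-36\right)^{2} + 33 \left(-29\right)\right)} = \sqrt{-26 + \left(1296 - 957\right)} = \sqrt{-26 + 339} = \sqrt{313}$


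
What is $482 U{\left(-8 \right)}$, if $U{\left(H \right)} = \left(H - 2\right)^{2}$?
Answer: $48200$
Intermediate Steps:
$U{\left(H \right)} = \left(-2 + H\right)^{2}$
$482 U{\left(-8 \right)} = 482 \left(-2 - 8\right)^{2} = 482 \left(-10\right)^{2} = 482 \cdot 100 = 48200$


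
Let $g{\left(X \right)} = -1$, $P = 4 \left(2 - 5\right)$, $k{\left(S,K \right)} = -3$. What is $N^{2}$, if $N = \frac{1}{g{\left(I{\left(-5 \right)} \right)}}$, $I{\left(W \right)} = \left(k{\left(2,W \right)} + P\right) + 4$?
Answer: $1$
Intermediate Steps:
$P = -12$ ($P = 4 \left(-3\right) = -12$)
$I{\left(W \right)} = -11$ ($I{\left(W \right)} = \left(-3 - 12\right) + 4 = -15 + 4 = -11$)
$N = -1$ ($N = \frac{1}{-1} = -1$)
$N^{2} = \left(-1\right)^{2} = 1$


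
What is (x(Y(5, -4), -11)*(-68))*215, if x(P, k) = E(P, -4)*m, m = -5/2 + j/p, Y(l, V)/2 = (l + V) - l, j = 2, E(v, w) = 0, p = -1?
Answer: 0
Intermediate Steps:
Y(l, V) = 2*V (Y(l, V) = 2*((l + V) - l) = 2*((V + l) - l) = 2*V)
m = -9/2 (m = -5/2 + 2/(-1) = -5*½ + 2*(-1) = -5/2 - 2 = -9/2 ≈ -4.5000)
x(P, k) = 0 (x(P, k) = 0*(-9/2) = 0)
(x(Y(5, -4), -11)*(-68))*215 = (0*(-68))*215 = 0*215 = 0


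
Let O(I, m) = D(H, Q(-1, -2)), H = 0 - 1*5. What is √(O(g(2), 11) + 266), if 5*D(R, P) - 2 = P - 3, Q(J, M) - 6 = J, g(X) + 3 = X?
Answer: √6670/5 ≈ 16.334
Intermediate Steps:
g(X) = -3 + X
Q(J, M) = 6 + J
H = -5 (H = 0 - 5 = -5)
D(R, P) = -⅕ + P/5 (D(R, P) = ⅖ + (P - 3)/5 = ⅖ + (-3 + P)/5 = ⅖ + (-⅗ + P/5) = -⅕ + P/5)
O(I, m) = ⅘ (O(I, m) = -⅕ + (6 - 1)/5 = -⅕ + (⅕)*5 = -⅕ + 1 = ⅘)
√(O(g(2), 11) + 266) = √(⅘ + 266) = √(1334/5) = √6670/5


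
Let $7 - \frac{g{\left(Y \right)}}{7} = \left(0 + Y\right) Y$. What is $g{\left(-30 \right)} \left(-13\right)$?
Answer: $81263$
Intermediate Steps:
$g{\left(Y \right)} = 49 - 7 Y^{2}$ ($g{\left(Y \right)} = 49 - 7 \left(0 + Y\right) Y = 49 - 7 Y Y = 49 - 7 Y^{2}$)
$g{\left(-30 \right)} \left(-13\right) = \left(49 - 7 \left(-30\right)^{2}\right) \left(-13\right) = \left(49 - 6300\right) \left(-13\right) = \left(-6251\right) \left(-13\right) = 81263$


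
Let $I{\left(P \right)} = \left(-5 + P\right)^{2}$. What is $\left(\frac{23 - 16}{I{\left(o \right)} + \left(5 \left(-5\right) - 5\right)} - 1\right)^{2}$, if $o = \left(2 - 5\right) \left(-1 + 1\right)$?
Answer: $\frac{144}{25} \approx 5.76$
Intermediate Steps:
$o = 0$ ($o = \left(-3\right) 0 = 0$)
$\left(\frac{23 - 16}{I{\left(o \right)} + \left(5 \left(-5\right) - 5\right)} - 1\right)^{2} = \left(\frac{23 - 16}{\left(-5 + 0\right)^{2} + \left(5 \left(-5\right) - 5\right)} - 1\right)^{2} = \left(\frac{7}{\left(-5\right)^{2} - 30} - 1\right)^{2} = \left(\frac{7}{25 - 30} - 1\right)^{2} = \left(\frac{7}{-5} - 1\right)^{2} = \left(7 \left(- \frac{1}{5}\right) - 1\right)^{2} = \left(- \frac{7}{5} - 1\right)^{2} = \left(- \frac{12}{5}\right)^{2} = \frac{144}{25}$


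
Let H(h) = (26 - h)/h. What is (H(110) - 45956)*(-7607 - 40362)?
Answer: 121247499718/55 ≈ 2.2045e+9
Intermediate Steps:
H(h) = (26 - h)/h
(H(110) - 45956)*(-7607 - 40362) = ((26 - 1*110)/110 - 45956)*(-7607 - 40362) = ((26 - 110)/110 - 45956)*(-47969) = ((1/110)*(-84) - 45956)*(-47969) = (-42/55 - 45956)*(-47969) = -2527622/55*(-47969) = 121247499718/55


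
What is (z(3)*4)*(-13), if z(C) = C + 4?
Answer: -364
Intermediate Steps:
z(C) = 4 + C
(z(3)*4)*(-13) = ((4 + 3)*4)*(-13) = (7*4)*(-13) = 28*(-13) = -364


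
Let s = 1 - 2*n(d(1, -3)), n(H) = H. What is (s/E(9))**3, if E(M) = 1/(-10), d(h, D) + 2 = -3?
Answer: -1331000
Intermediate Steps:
d(h, D) = -5 (d(h, D) = -2 - 3 = -5)
E(M) = -1/10
s = 11 (s = 1 - 2*(-5) = 1 + 10 = 11)
(s/E(9))**3 = (11/(-1/10))**3 = (11*(-10))**3 = (-110)**3 = -1331000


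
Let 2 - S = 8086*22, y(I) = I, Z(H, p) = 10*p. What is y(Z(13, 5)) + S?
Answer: -177840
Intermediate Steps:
S = -177890 (S = 2 - 8086*22 = 2 - 1*177892 = 2 - 177892 = -177890)
y(Z(13, 5)) + S = 10*5 - 177890 = 50 - 177890 = -177840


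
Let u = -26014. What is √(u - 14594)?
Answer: 12*I*√282 ≈ 201.51*I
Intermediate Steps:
√(u - 14594) = √(-26014 - 14594) = √(-40608) = 12*I*√282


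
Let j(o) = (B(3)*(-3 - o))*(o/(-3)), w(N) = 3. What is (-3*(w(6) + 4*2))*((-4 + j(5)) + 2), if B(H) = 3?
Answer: -1254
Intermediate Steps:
j(o) = -o*(-9 - 3*o)/3 (j(o) = (3*(-3 - o))*(o/(-3)) = (-9 - 3*o)*(o*(-1/3)) = (-9 - 3*o)*(-o/3) = -o*(-9 - 3*o)/3)
(-3*(w(6) + 4*2))*((-4 + j(5)) + 2) = (-3*(3 + 4*2))*((-4 + 5*(3 + 5)) + 2) = (-3*(3 + 8))*((-4 + 5*8) + 2) = (-3*11)*((-4 + 40) + 2) = -33*(36 + 2) = -33*38 = -1254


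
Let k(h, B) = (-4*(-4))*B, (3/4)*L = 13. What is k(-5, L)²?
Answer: 692224/9 ≈ 76914.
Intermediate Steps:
L = 52/3 (L = (4/3)*13 = 52/3 ≈ 17.333)
k(h, B) = 16*B
k(-5, L)² = (16*(52/3))² = (832/3)² = 692224/9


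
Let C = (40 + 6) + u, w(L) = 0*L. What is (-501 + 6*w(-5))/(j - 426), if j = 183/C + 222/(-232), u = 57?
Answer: 1995316/1693351 ≈ 1.1783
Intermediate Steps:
w(L) = 0
C = 103 (C = (40 + 6) + 57 = 46 + 57 = 103)
j = 9795/11948 (j = 183/103 + 222/(-232) = 183*(1/103) + 222*(-1/232) = 183/103 - 111/116 = 9795/11948 ≈ 0.81980)
(-501 + 6*w(-5))/(j - 426) = (-501 + 6*0)/(9795/11948 - 426) = (-501 + 0)/(-5080053/11948) = -501*(-11948/5080053) = 1995316/1693351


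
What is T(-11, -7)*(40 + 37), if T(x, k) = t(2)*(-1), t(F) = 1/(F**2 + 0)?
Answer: -77/4 ≈ -19.250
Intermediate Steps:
t(F) = F**(-2) (t(F) = 1/(F**2) = F**(-2))
T(x, k) = -1/4 (T(x, k) = -1/2**2 = (1/4)*(-1) = -1/4)
T(-11, -7)*(40 + 37) = -(40 + 37)/4 = -1/4*77 = -77/4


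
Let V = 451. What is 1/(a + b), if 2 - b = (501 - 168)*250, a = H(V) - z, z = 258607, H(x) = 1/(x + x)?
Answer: -902/308353209 ≈ -2.9252e-6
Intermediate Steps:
H(x) = 1/(2*x)
a = -233263513/902 (a = (½)/451 - 1*258607 = (½)*(1/451) - 258607 = 1/902 - 258607 = -233263513/902 ≈ -2.5861e+5)
b = -83248 (b = 2 - (501 - 168)*250 = 2 - 333*250 = 2 - 1*83250 = 2 - 83250 = -83248)
1/(a + b) = 1/(-233263513/902 - 83248) = 1/(-308353209/902) = -902/308353209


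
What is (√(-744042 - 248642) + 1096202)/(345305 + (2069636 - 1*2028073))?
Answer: 548101/193434 + 11*I*√2051/193434 ≈ 2.8335 + 0.0025754*I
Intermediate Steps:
(√(-744042 - 248642) + 1096202)/(345305 + (2069636 - 1*2028073)) = (√(-992684) + 1096202)/(345305 + (2069636 - 2028073)) = (22*I*√2051 + 1096202)/(345305 + 41563) = (1096202 + 22*I*√2051)/386868 = (1096202 + 22*I*√2051)*(1/386868) = 548101/193434 + 11*I*√2051/193434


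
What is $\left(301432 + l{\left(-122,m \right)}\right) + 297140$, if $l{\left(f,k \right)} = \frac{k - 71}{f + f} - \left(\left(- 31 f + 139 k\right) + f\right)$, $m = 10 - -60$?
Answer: $\frac{142784409}{244} \approx 5.8518 \cdot 10^{5}$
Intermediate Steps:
$m = 70$ ($m = 10 + 60 = 70$)
$l{\left(f,k \right)} = - 139 k + 30 f + \frac{-71 + k}{2 f}$ ($l{\left(f,k \right)} = \frac{-71 + k}{2 f} - \left(- 30 f + 139 k\right) = \left(-71 + k\right) \frac{1}{2 f} + \left(- 139 k + 30 f\right) = \frac{-71 + k}{2 f} + \left(- 139 k + 30 f\right) = - 139 k + 30 f + \frac{-71 + k}{2 f}$)
$\left(301432 + l{\left(-122,m \right)}\right) + 297140 = \left(301432 + \frac{-71 + 70 + 2 \left(-122\right) \left(\left(-139\right) 70 + 30 \left(-122\right)\right)}{2 \left(-122\right)}\right) + 297140 = \left(301432 + \frac{1}{2} \left(- \frac{1}{122}\right) \left(-71 + 70 + 2 \left(-122\right) \left(-9730 - 3660\right)\right)\right) + 297140 = \left(301432 + \frac{1}{2} \left(- \frac{1}{122}\right) \left(-71 + 70 + 2 \left(-122\right) \left(-13390\right)\right)\right) + 297140 = \left(301432 + \frac{1}{2} \left(- \frac{1}{122}\right) \left(-71 + 70 + 3267160\right)\right) + 297140 = \left(301432 + \frac{1}{2} \left(- \frac{1}{122}\right) 3267159\right) + 297140 = \left(301432 - \frac{3267159}{244}\right) + 297140 = \frac{70282249}{244} + 297140 = \frac{142784409}{244}$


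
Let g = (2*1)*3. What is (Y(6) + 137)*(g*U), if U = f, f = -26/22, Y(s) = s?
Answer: -1014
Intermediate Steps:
f = -13/11 (f = -26*1/22 = -13/11 ≈ -1.1818)
g = 6 (g = 2*3 = 6)
U = -13/11 ≈ -1.1818
(Y(6) + 137)*(g*U) = (6 + 137)*(6*(-13/11)) = 143*(-78/11) = -1014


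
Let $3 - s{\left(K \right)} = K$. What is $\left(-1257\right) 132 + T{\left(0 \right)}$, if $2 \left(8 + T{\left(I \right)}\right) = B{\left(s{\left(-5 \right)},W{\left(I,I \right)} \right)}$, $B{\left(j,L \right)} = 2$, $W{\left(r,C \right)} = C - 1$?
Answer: $-165931$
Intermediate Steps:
$W{\left(r,C \right)} = -1 + C$ ($W{\left(r,C \right)} = C - 1 = -1 + C$)
$s{\left(K \right)} = 3 - K$
$T{\left(I \right)} = -7$ ($T{\left(I \right)} = -8 + \frac{1}{2} \cdot 2 = -8 + 1 = -7$)
$\left(-1257\right) 132 + T{\left(0 \right)} = \left(-1257\right) 132 - 7 = -165924 - 7 = -165931$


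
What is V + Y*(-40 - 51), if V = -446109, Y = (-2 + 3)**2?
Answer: -446200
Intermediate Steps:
Y = 1 (Y = 1**2 = 1)
V + Y*(-40 - 51) = -446109 + 1*(-40 - 51) = -446109 + 1*(-91) = -446109 - 91 = -446200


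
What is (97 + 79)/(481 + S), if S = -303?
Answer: 88/89 ≈ 0.98876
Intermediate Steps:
(97 + 79)/(481 + S) = (97 + 79)/(481 - 303) = 176/178 = 176*(1/178) = 88/89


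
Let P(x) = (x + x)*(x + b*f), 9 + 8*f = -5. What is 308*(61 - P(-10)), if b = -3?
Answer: -10472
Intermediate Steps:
f = -7/4 (f = -9/8 + (⅛)*(-5) = -9/8 - 5/8 = -7/4 ≈ -1.7500)
P(x) = 2*x*(21/4 + x) (P(x) = (x + x)*(x - 3*(-7/4)) = (2*x)*(x + 21/4) = (2*x)*(21/4 + x) = 2*x*(21/4 + x))
308*(61 - P(-10)) = 308*(61 - (-10)*(21 + 4*(-10))/2) = 308*(61 - (-10)*(21 - 40)/2) = 308*(61 - (-10)*(-19)/2) = 308*(61 - 1*95) = 308*(61 - 95) = 308*(-34) = -10472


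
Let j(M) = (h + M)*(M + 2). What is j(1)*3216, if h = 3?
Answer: 38592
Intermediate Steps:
j(M) = (2 + M)*(3 + M) (j(M) = (3 + M)*(M + 2) = (3 + M)*(2 + M) = (2 + M)*(3 + M))
j(1)*3216 = (6 + 1² + 5*1)*3216 = (6 + 1 + 5)*3216 = 12*3216 = 38592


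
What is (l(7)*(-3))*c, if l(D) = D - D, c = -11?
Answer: 0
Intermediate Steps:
l(D) = 0
(l(7)*(-3))*c = (0*(-3))*(-11) = 0*(-11) = 0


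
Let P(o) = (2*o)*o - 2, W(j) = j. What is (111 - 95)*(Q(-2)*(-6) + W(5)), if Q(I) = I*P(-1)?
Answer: 80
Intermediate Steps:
P(o) = -2 + 2*o**2 (P(o) = 2*o**2 - 2 = -2 + 2*o**2)
Q(I) = 0 (Q(I) = I*(-2 + 2*(-1)**2) = I*(-2 + 2*1) = I*(-2 + 2) = I*0 = 0)
(111 - 95)*(Q(-2)*(-6) + W(5)) = (111 - 95)*(0*(-6) + 5) = 16*(0 + 5) = 16*5 = 80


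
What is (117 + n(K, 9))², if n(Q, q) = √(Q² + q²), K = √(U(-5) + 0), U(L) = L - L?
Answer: 15876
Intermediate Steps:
U(L) = 0
K = 0 (K = √(0 + 0) = √0 = 0)
(117 + n(K, 9))² = (117 + √(0² + 9²))² = (117 + √(0 + 81))² = (117 + √81)² = (117 + 9)² = 126² = 15876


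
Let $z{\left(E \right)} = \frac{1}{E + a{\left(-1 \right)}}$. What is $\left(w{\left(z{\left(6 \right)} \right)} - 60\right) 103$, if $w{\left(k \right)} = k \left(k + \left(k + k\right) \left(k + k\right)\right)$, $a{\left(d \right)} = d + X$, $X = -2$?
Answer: $- \frac{166139}{27} \approx -6153.3$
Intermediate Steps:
$a{\left(d \right)} = -2 + d$ ($a{\left(d \right)} = d - 2 = -2 + d$)
$z{\left(E \right)} = \frac{1}{-3 + E}$ ($z{\left(E \right)} = \frac{1}{E - 3} = \frac{1}{-3 + E}$)
$w{\left(k \right)} = k \left(k + 4 k^{2}\right)$ ($w{\left(k \right)} = k \left(k + 2 k 2 k\right) = k \left(k + 4 k^{2}\right)$)
$\left(w{\left(z{\left(6 \right)} \right)} - 60\right) 103 = \left(\left(\frac{1}{-3 + 6}\right)^{2} \left(1 + \frac{4}{-3 + 6}\right) - 60\right) 103 = \left(\left(\frac{1}{3}\right)^{2} \left(1 + \frac{4}{3}\right) - 60\right) 103 = \left(\frac{1 + 4 \cdot \frac{1}{3}}{9} - 60\right) 103 = \left(\frac{1 + \frac{4}{3}}{9} - 60\right) 103 = \left(\frac{1}{9} \cdot \frac{7}{3} - 60\right) 103 = \left(\frac{7}{27} - 60\right) 103 = \left(- \frac{1613}{27}\right) 103 = - \frac{166139}{27}$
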